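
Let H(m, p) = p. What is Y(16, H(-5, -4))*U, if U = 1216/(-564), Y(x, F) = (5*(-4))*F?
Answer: -24320/141 ≈ -172.48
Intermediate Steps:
Y(x, F) = -20*F
U = -304/141 (U = 1216*(-1/564) = -304/141 ≈ -2.1560)
Y(16, H(-5, -4))*U = -20*(-4)*(-304/141) = 80*(-304/141) = -24320/141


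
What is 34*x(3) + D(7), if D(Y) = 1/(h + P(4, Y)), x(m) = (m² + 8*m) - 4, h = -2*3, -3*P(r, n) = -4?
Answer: 13801/14 ≈ 985.79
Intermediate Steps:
P(r, n) = 4/3 (P(r, n) = -⅓*(-4) = 4/3)
h = -6
x(m) = -4 + m² + 8*m
D(Y) = -3/14 (D(Y) = 1/(-6 + 4/3) = 1/(-14/3) = -3/14)
34*x(3) + D(7) = 34*(-4 + 3² + 8*3) - 3/14 = 34*(-4 + 9 + 24) - 3/14 = 34*29 - 3/14 = 986 - 3/14 = 13801/14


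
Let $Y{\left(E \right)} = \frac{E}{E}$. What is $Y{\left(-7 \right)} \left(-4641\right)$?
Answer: $-4641$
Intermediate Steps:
$Y{\left(E \right)} = 1$
$Y{\left(-7 \right)} \left(-4641\right) = 1 \left(-4641\right) = -4641$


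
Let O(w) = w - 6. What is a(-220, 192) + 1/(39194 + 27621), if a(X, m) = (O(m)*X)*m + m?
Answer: -524928573119/66815 ≈ -7.8564e+6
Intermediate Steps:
O(w) = -6 + w
a(X, m) = m + X*m*(-6 + m) (a(X, m) = ((-6 + m)*X)*m + m = (X*(-6 + m))*m + m = X*m*(-6 + m) + m = m + X*m*(-6 + m))
a(-220, 192) + 1/(39194 + 27621) = 192*(1 - 220*(-6 + 192)) + 1/(39194 + 27621) = 192*(1 - 220*186) + 1/66815 = 192*(1 - 40920) + 1/66815 = 192*(-40919) + 1/66815 = -7856448 + 1/66815 = -524928573119/66815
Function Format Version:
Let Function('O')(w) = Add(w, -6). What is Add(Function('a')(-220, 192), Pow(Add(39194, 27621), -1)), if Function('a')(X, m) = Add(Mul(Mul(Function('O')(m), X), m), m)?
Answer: Rational(-524928573119, 66815) ≈ -7.8564e+6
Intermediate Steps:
Function('O')(w) = Add(-6, w)
Function('a')(X, m) = Add(m, Mul(X, m, Add(-6, m))) (Function('a')(X, m) = Add(Mul(Mul(Add(-6, m), X), m), m) = Add(Mul(Mul(X, Add(-6, m)), m), m) = Add(Mul(X, m, Add(-6, m)), m) = Add(m, Mul(X, m, Add(-6, m))))
Add(Function('a')(-220, 192), Pow(Add(39194, 27621), -1)) = Add(Mul(192, Add(1, Mul(-220, Add(-6, 192)))), Pow(Add(39194, 27621), -1)) = Add(Mul(192, Add(1, Mul(-220, 186))), Pow(66815, -1)) = Add(Mul(192, Add(1, -40920)), Rational(1, 66815)) = Add(Mul(192, -40919), Rational(1, 66815)) = Add(-7856448, Rational(1, 66815)) = Rational(-524928573119, 66815)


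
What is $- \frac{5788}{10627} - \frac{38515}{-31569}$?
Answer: $\frac{226577533}{335483763} \approx 0.67538$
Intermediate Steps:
$- \frac{5788}{10627} - \frac{38515}{-31569} = \left(-5788\right) \frac{1}{10627} - - \frac{38515}{31569} = - \frac{5788}{10627} + \frac{38515}{31569} = \frac{226577533}{335483763}$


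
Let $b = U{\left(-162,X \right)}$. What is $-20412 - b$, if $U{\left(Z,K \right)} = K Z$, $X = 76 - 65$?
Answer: $-18630$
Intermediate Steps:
$X = 11$ ($X = 76 - 65 = 11$)
$b = -1782$ ($b = 11 \left(-162\right) = -1782$)
$-20412 - b = -20412 - -1782 = -20412 + 1782 = -18630$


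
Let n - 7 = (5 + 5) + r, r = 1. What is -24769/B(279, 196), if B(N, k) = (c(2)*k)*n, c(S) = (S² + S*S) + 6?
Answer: -24769/49392 ≈ -0.50148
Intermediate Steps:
c(S) = 6 + 2*S² (c(S) = (S² + S²) + 6 = 2*S² + 6 = 6 + 2*S²)
n = 18 (n = 7 + ((5 + 5) + 1) = 7 + (10 + 1) = 7 + 11 = 18)
B(N, k) = 252*k (B(N, k) = ((6 + 2*2²)*k)*18 = ((6 + 2*4)*k)*18 = ((6 + 8)*k)*18 = (14*k)*18 = 252*k)
-24769/B(279, 196) = -24769/(252*196) = -24769/49392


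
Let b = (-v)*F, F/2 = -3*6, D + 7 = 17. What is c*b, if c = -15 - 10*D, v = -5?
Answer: 20700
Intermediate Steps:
D = 10 (D = -7 + 17 = 10)
F = -36 (F = 2*(-3*6) = 2*(-18) = -36)
c = -115 (c = -15 - 10*10 = -15 - 100 = -115)
b = -180 (b = -1*(-5)*(-36) = 5*(-36) = -180)
c*b = -115*(-180) = 20700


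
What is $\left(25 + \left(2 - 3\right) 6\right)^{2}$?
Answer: $361$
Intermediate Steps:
$\left(25 + \left(2 - 3\right) 6\right)^{2} = \left(25 - 6\right)^{2} = 19^{2} = 361$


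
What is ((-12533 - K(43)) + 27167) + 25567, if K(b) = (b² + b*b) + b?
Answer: 36460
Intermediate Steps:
K(b) = b + 2*b² (K(b) = (b² + b²) + b = 2*b² + b = b + 2*b²)
((-12533 - K(43)) + 27167) + 25567 = ((-12533 - 43*(1 + 2*43)) + 27167) + 25567 = ((-12533 - 43*(1 + 86)) + 27167) + 25567 = ((-12533 - 43*87) + 27167) + 25567 = ((-12533 - 1*3741) + 27167) + 25567 = ((-12533 - 3741) + 27167) + 25567 = (-16274 + 27167) + 25567 = 10893 + 25567 = 36460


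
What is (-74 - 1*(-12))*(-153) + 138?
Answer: 9624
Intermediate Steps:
(-74 - 1*(-12))*(-153) + 138 = (-74 + 12)*(-153) + 138 = -62*(-153) + 138 = 9486 + 138 = 9624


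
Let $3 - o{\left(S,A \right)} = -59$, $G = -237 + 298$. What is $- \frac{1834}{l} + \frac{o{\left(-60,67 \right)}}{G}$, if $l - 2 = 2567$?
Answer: $\frac{6772}{22387} \approx 0.3025$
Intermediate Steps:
$G = 61$
$l = 2569$ ($l = 2 + 2567 = 2569$)
$o{\left(S,A \right)} = 62$ ($o{\left(S,A \right)} = 3 - -59 = 3 + 59 = 62$)
$- \frac{1834}{l} + \frac{o{\left(-60,67 \right)}}{G} = - \frac{1834}{2569} + \frac{62}{61} = \left(-1834\right) \frac{1}{2569} + 62 \cdot \frac{1}{61} = - \frac{262}{367} + \frac{62}{61} = \frac{6772}{22387}$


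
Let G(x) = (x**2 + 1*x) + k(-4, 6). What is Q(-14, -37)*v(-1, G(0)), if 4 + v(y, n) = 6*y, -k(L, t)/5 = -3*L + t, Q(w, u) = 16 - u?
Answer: -530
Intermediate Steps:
k(L, t) = -5*t + 15*L (k(L, t) = -5*(-3*L + t) = -5*(t - 3*L) = -5*t + 15*L)
G(x) = -90 + x + x**2 (G(x) = (x**2 + 1*x) + (-5*6 + 15*(-4)) = (x**2 + x) + (-30 - 60) = (x + x**2) - 90 = -90 + x + x**2)
v(y, n) = -4 + 6*y
Q(-14, -37)*v(-1, G(0)) = (16 - 1*(-37))*(-4 + 6*(-1)) = (16 + 37)*(-4 - 6) = 53*(-10) = -530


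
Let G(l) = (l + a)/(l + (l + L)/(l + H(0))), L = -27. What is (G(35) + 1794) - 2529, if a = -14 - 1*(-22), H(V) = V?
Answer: -904750/1233 ≈ -733.78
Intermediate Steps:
a = 8 (a = -14 + 22 = 8)
G(l) = (8 + l)/(l + (-27 + l)/l) (G(l) = (l + 8)/(l + (l - 27)/(l + 0)) = (8 + l)/(l + (-27 + l)/l))
(G(35) + 1794) - 2529 = (35*(8 + 35)/(-27 + 35 + 35²) + 1794) - 2529 = (35*43/(-27 + 35 + 1225) + 1794) - 2529 = (35*43/1233 + 1794) - 2529 = (35*(1/1233)*43 + 1794) - 2529 = (1505/1233 + 1794) - 2529 = 2213507/1233 - 2529 = -904750/1233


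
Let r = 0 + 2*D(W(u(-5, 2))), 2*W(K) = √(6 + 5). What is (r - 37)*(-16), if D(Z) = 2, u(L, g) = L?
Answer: 528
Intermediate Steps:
W(K) = √11/2 (W(K) = √(6 + 5)/2 = √11/2)
r = 4 (r = 0 + 2*2 = 0 + 4 = 4)
(r - 37)*(-16) = (4 - 37)*(-16) = -33*(-16) = 528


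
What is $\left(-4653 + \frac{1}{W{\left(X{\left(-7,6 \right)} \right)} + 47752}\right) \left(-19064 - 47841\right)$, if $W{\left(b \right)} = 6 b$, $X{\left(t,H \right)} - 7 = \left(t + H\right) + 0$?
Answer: $\frac{14876832752515}{47788} \approx 3.1131 \cdot 10^{8}$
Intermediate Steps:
$X{\left(t,H \right)} = 7 + H + t$ ($X{\left(t,H \right)} = 7 + \left(\left(t + H\right) + 0\right) = 7 + \left(\left(H + t\right) + 0\right) = 7 + \left(H + t\right) = 7 + H + t$)
$\left(-4653 + \frac{1}{W{\left(X{\left(-7,6 \right)} \right)} + 47752}\right) \left(-19064 - 47841\right) = \left(-4653 + \frac{1}{6 \left(7 + 6 - 7\right) + 47752}\right) \left(-19064 - 47841\right) = \left(-4653 + \frac{1}{6 \cdot 6 + 47752}\right) \left(-66905\right) = \left(-4653 + \frac{1}{36 + 47752}\right) \left(-66905\right) = \left(-4653 + \frac{1}{47788}\right) \left(-66905\right) = \left(- \frac{222357563}{47788}\right) \left(-66905\right) = \frac{14876832752515}{47788}$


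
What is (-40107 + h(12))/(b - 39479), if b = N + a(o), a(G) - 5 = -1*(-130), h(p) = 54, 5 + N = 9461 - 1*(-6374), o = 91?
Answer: 13351/7838 ≈ 1.7034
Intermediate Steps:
N = 15830 (N = -5 + (9461 - 1*(-6374)) = -5 + (9461 + 6374) = -5 + 15835 = 15830)
a(G) = 135 (a(G) = 5 - 1*(-130) = 5 + 130 = 135)
b = 15965 (b = 15830 + 135 = 15965)
(-40107 + h(12))/(b - 39479) = (-40107 + 54)/(15965 - 39479) = -40053/(-23514) = -40053*(-1/23514) = 13351/7838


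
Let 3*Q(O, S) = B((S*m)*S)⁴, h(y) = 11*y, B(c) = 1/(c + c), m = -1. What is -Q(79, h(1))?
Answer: -1/10289226288 ≈ -9.7189e-11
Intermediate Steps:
B(c) = 1/(2*c)
Q(O, S) = 1/(48*S⁸) (Q(O, S) = (1/(2*(((S*(-1))*S))))⁴/3 = (1/(2*(((-S)*S))))⁴/3 = (1/(2*((-S²))))⁴/3 = ((-1/S²)/2)⁴/3 = (-1/(2*S²))⁴/3 = (1/(16*S⁸))/3 = 1/(48*S⁸))
-Q(79, h(1)) = -1/(48*(11*1)⁸) = -1/(48*11⁸) = -1/(48*214358881) = -1*1/10289226288 = -1/10289226288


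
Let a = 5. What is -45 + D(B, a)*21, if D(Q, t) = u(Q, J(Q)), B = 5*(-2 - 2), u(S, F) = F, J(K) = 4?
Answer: 39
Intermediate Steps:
B = -20 (B = 5*(-4) = -20)
D(Q, t) = 4
-45 + D(B, a)*21 = -45 + 4*21 = -45 + 84 = 39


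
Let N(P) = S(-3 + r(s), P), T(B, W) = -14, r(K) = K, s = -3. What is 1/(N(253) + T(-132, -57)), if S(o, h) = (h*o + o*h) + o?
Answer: -1/3056 ≈ -0.00032723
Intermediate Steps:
S(o, h) = o + 2*h*o (S(o, h) = (h*o + h*o) + o = 2*h*o + o = o + 2*h*o)
N(P) = -6 - 12*P (N(P) = (-3 - 3)*(1 + 2*P) = -6*(1 + 2*P) = -6 - 12*P)
1/(N(253) + T(-132, -57)) = 1/((-6 - 12*253) - 14) = 1/((-6 - 3036) - 14) = 1/(-3042 - 14) = 1/(-3056) = -1/3056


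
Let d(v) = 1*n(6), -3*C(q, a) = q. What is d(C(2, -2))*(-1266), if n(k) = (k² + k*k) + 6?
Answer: -98748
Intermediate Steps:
n(k) = 6 + 2*k² (n(k) = (k² + k²) + 6 = 2*k² + 6 = 6 + 2*k²)
C(q, a) = -q/3
d(v) = 78 (d(v) = 1*(6 + 2*6²) = 1*(6 + 2*36) = 1*(6 + 72) = 1*78 = 78)
d(C(2, -2))*(-1266) = 78*(-1266) = -98748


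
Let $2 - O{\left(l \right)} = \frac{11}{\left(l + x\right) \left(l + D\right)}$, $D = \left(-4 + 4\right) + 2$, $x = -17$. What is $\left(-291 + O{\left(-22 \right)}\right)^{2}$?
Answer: $\frac{50819135761}{608400} \approx 83529.0$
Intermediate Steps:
$D = 2$ ($D = 0 + 2 = 2$)
$O{\left(l \right)} = 2 - \frac{11}{\left(-17 + l\right) \left(2 + l\right)}$ ($O{\left(l \right)} = 2 - \frac{11}{\left(l - 17\right) \left(l + 2\right)} = 2 - \frac{11}{\left(-17 + l\right) \left(2 + l\right)}$)
$\left(-291 + O{\left(-22 \right)}\right)^{2} = \left(-291 + \frac{-79 - -660 + 2 \left(-22\right)^{2}}{-34 + \left(-22\right)^{2} - -330}\right)^{2} = \left(-291 + \frac{-79 + 660 + 2 \cdot 484}{-34 + 484 + 330}\right)^{2} = \left(-291 + \frac{-79 + 660 + 968}{780}\right)^{2} = \left(-291 + \frac{1}{780} \cdot 1549\right)^{2} = \left(-291 + \frac{1549}{780}\right)^{2} = \left(- \frac{225431}{780}\right)^{2} = \frac{50819135761}{608400}$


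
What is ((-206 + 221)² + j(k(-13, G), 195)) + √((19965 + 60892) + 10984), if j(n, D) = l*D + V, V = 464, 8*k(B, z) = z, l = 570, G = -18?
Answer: 111839 + √91841 ≈ 1.1214e+5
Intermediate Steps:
k(B, z) = z/8
j(n, D) = 464 + 570*D (j(n, D) = 570*D + 464 = 464 + 570*D)
((-206 + 221)² + j(k(-13, G), 195)) + √((19965 + 60892) + 10984) = ((-206 + 221)² + (464 + 570*195)) + √((19965 + 60892) + 10984) = (15² + (464 + 111150)) + √(80857 + 10984) = (225 + 111614) + √91841 = 111839 + √91841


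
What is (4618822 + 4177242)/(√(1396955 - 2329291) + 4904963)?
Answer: 1391753821472/776085902055 - 1134976*I*√58271/776085902055 ≈ 1.7933 - 0.00035302*I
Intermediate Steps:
(4618822 + 4177242)/(√(1396955 - 2329291) + 4904963) = 8796064/(√(-932336) + 4904963) = 8796064/(4*I*√58271 + 4904963) = 8796064/(4904963 + 4*I*√58271)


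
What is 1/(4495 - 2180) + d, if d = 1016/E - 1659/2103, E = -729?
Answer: -2581531166/1183032135 ≈ -2.1821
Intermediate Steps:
d = -1115353/511029 (d = 1016/(-729) - 1659/2103 = 1016*(-1/729) - 1659*1/2103 = -1016/729 - 553/701 = -1115353/511029 ≈ -2.1826)
1/(4495 - 2180) + d = 1/(4495 - 2180) - 1115353/511029 = 1/2315 - 1115353/511029 = -2581531166/1183032135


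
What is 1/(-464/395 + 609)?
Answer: 395/240091 ≈ 0.0016452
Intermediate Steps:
1/(-464/395 + 609) = 1/(240091/395) = 395/240091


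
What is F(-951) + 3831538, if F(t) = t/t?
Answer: 3831539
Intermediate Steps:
F(t) = 1
F(-951) + 3831538 = 1 + 3831538 = 3831539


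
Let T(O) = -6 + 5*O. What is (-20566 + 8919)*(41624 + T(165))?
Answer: -494333621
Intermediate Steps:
(-20566 + 8919)*(41624 + T(165)) = (-20566 + 8919)*(41624 + (-6 + 5*165)) = -11647*(41624 + (-6 + 825)) = -11647*(41624 + 819) = -11647*42443 = -494333621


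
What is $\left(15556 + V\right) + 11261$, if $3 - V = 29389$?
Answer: $-2569$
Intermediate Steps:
$V = -29386$ ($V = 3 - 29389 = -29386$)
$\left(15556 + V\right) + 11261 = \left(15556 - 29386\right) + 11261 = -13830 + 11261 = -2569$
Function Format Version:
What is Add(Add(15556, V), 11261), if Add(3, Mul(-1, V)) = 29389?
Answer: -2569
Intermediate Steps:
V = -29386 (V = Add(3, Mul(-1, 29389)) = Add(3, -29389) = -29386)
Add(Add(15556, V), 11261) = Add(Add(15556, -29386), 11261) = Add(-13830, 11261) = -2569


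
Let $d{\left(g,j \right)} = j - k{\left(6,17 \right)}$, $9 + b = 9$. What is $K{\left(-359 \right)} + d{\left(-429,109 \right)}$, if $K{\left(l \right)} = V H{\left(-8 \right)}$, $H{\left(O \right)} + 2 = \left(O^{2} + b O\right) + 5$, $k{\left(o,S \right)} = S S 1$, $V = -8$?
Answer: $-716$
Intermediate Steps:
$b = 0$ ($b = -9 + 9 = 0$)
$k{\left(o,S \right)} = S^{2}$ ($k{\left(o,S \right)} = S^{2} \cdot 1 = S^{2}$)
$d{\left(g,j \right)} = -289 + j$ ($d{\left(g,j \right)} = j - 17^{2} = j - 289 = -289 + j$)
$H{\left(O \right)} = 3 + O^{2}$ ($H{\left(O \right)} = -2 + \left(\left(O^{2} + 0 O\right) + 5\right) = -2 + \left(\left(O^{2} + 0\right) + 5\right) = -2 + \left(O^{2} + 5\right) = -2 + \left(5 + O^{2}\right) = 3 + O^{2}$)
$K{\left(l \right)} = -536$ ($K{\left(l \right)} = - 8 \left(3 + \left(-8\right)^{2}\right) = - 8 \left(3 + 64\right) = \left(-8\right) 67 = -536$)
$K{\left(-359 \right)} + d{\left(-429,109 \right)} = -536 + \left(-289 + 109\right) = -536 - 180 = -716$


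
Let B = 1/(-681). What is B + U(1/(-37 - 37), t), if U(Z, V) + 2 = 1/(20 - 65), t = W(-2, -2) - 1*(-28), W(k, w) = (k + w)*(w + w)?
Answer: -20672/10215 ≈ -2.0237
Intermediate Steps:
W(k, w) = 2*w*(k + w) (W(k, w) = (k + w)*(2*w) = 2*w*(k + w))
t = 44 (t = 2*(-2)*(-2 - 2) - 1*(-28) = 2*(-2)*(-4) + 28 = 16 + 28 = 44)
B = -1/681 ≈ -0.0014684
U(Z, V) = -91/45 (U(Z, V) = -2 + 1/(20 - 65) = -2 + 1/(-45) = -2 - 1/45 = -91/45)
B + U(1/(-37 - 37), t) = -1/681 - 91/45 = -20672/10215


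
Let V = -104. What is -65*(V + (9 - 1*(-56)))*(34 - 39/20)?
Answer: 324987/4 ≈ 81247.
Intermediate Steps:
-65*(V + (9 - 1*(-56)))*(34 - 39/20) = -65*(-104 + (9 - 1*(-56)))*(34 - 39/20) = -65*(-104 + (9 + 56))*(34 - 39*1/20) = -65*(-104 + 65)*(34 - 39/20) = -(-2535)*641/20 = -65*(-24999/20) = 324987/4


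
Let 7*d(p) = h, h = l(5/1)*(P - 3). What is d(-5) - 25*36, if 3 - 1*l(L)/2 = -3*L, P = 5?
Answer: -6228/7 ≈ -889.71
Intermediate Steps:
l(L) = 6 + 6*L (l(L) = 6 - (-6)*L = 6 + 6*L)
h = 72 (h = (6 + 6*(5/1))*(5 - 3) = (6 + 6*(5*1))*2 = (6 + 6*5)*2 = (6 + 30)*2 = 36*2 = 72)
d(p) = 72/7 (d(p) = (1/7)*72 = 72/7)
d(-5) - 25*36 = 72/7 - 25*36 = 72/7 - 900 = -6228/7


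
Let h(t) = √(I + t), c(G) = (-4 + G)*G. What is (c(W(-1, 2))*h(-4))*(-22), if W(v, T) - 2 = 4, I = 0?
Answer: -528*I ≈ -528.0*I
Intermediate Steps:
W(v, T) = 6 (W(v, T) = 2 + 4 = 6)
c(G) = G*(-4 + G)
h(t) = √t (h(t) = √(0 + t) = √t)
(c(W(-1, 2))*h(-4))*(-22) = ((6*(-4 + 6))*√(-4))*(-22) = ((6*2)*(2*I))*(-22) = (12*(2*I))*(-22) = (24*I)*(-22) = -528*I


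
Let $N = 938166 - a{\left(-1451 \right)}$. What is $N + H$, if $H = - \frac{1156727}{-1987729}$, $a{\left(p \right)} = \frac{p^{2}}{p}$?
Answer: $\frac{1867705116520}{1987729} \approx 9.3962 \cdot 10^{5}$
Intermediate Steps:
$a{\left(p \right)} = p$
$H = \frac{1156727}{1987729}$ ($H = \left(-1156727\right) \left(- \frac{1}{1987729}\right) = \frac{1156727}{1987729} \approx 0.58193$)
$N = 939617$ ($N = 938166 - -1451 = 938166 + 1451 = 939617$)
$N + H = 939617 + \frac{1156727}{1987729} = \frac{1867705116520}{1987729}$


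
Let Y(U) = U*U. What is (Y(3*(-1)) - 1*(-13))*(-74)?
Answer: -1628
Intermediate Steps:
Y(U) = U**2
(Y(3*(-1)) - 1*(-13))*(-74) = ((3*(-1))**2 - 1*(-13))*(-74) = ((-3)**2 + 13)*(-74) = (9 + 13)*(-74) = 22*(-74) = -1628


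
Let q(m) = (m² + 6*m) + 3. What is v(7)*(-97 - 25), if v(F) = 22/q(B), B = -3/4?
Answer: 42944/15 ≈ 2862.9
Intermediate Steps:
B = -¾ (B = -3*¼ = -¾ ≈ -0.75000)
q(m) = 3 + m² + 6*m
v(F) = -352/15 (v(F) = 22/(3 + (-¾)² + 6*(-¾)) = 22/(3 + 9/16 - 9/2) = 22/(-15/16) = 22*(-16/15) = -352/15)
v(7)*(-97 - 25) = -352*(-97 - 25)/15 = -352/15*(-122) = 42944/15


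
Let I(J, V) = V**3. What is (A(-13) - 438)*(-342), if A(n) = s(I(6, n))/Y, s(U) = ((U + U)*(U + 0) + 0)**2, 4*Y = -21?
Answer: 42495707264453916/7 ≈ 6.0708e+15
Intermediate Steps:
Y = -21/4 (Y = (1/4)*(-21) = -21/4 ≈ -5.2500)
s(U) = 4*U**4 (s(U) = ((2*U)*U + 0)**2 = (2*U**2 + 0)**2 = (2*U**2)**2 = 4*U**4)
A(n) = -16*n**12/21 (A(n) = (4*(n**3)**4)/(-21/4) = (4*n**12)*(-4/21) = -16*n**12/21)
(A(-13) - 438)*(-342) = (-16/21*(-13)**12 - 438)*(-342) = (-16/21*23298085122481 - 438)*(-342) = (-372769361959696/21 - 438)*(-342) = -372769361968894/21*(-342) = 42495707264453916/7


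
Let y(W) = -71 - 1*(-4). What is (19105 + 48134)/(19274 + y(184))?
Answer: 67239/19207 ≈ 3.5008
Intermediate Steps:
y(W) = -67 (y(W) = -71 + 4 = -67)
(19105 + 48134)/(19274 + y(184)) = (19105 + 48134)/(19274 - 67) = 67239/19207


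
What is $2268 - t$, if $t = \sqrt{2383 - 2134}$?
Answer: $2268 - \sqrt{249} \approx 2252.2$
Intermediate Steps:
$t = \sqrt{249} \approx 15.78$
$2268 - t = 2268 - \sqrt{249}$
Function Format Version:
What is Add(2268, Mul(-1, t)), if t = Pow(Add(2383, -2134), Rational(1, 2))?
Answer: Add(2268, Mul(-1, Pow(249, Rational(1, 2)))) ≈ 2252.2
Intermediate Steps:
t = Pow(249, Rational(1, 2)) ≈ 15.780
Add(2268, Mul(-1, t)) = Add(2268, Mul(-1, Pow(249, Rational(1, 2))))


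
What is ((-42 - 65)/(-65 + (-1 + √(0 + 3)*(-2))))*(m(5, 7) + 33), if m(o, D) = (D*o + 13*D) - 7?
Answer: 44726/181 - 4066*√3/543 ≈ 234.14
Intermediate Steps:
m(o, D) = -7 + 13*D + D*o (m(o, D) = (13*D + D*o) - 7 = -7 + 13*D + D*o)
((-42 - 65)/(-65 + (-1 + √(0 + 3)*(-2))))*(m(5, 7) + 33) = ((-42 - 65)/(-65 + (-1 + √(0 + 3)*(-2))))*((-7 + 13*7 + 7*5) + 33) = (-107/(-65 + (-1 + √3*(-2))))*((-7 + 91 + 35) + 33) = (-107/(-65 + (-1 - 2*√3)))*(119 + 33) = -107/(-66 - 2*√3)*152 = -16264/(-66 - 2*√3)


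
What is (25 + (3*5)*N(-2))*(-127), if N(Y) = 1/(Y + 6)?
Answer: -14605/4 ≈ -3651.3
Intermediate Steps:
N(Y) = 1/(6 + Y)
(25 + (3*5)*N(-2))*(-127) = (25 + (3*5)/(6 - 2))*(-127) = (25 + 15/4)*(-127) = (115/4)*(-127) = -14605/4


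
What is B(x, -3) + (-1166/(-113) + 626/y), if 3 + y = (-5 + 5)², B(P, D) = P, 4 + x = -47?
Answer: -84529/339 ≈ -249.35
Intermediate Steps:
x = -51 (x = -4 - 47 = -51)
y = -3 (y = -3 + (-5 + 5)² = -3 + 0² = -3 + 0 = -3)
B(x, -3) + (-1166/(-113) + 626/y) = -51 + (-1166/(-113) + 626/(-3)) = -51 + (-1166*(-1/113) + 626*(-⅓)) = -51 + (1166/113 - 626/3) = -51 - 67240/339 = -84529/339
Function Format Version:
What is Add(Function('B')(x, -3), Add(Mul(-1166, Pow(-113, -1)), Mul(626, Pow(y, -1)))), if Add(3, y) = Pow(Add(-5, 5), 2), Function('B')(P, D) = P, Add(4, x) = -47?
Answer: Rational(-84529, 339) ≈ -249.35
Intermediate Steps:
x = -51 (x = Add(-4, -47) = -51)
y = -3 (y = Add(-3, Pow(Add(-5, 5), 2)) = Add(-3, Pow(0, 2)) = Add(-3, 0) = -3)
Add(Function('B')(x, -3), Add(Mul(-1166, Pow(-113, -1)), Mul(626, Pow(y, -1)))) = Add(-51, Add(Mul(-1166, Pow(-113, -1)), Mul(626, Pow(-3, -1)))) = Add(-51, Add(Mul(-1166, Rational(-1, 113)), Mul(626, Rational(-1, 3)))) = Add(-51, Add(Rational(1166, 113), Rational(-626, 3))) = Add(-51, Rational(-67240, 339)) = Rational(-84529, 339)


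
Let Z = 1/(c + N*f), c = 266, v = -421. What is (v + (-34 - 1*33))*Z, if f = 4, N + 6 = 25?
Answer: -244/171 ≈ -1.4269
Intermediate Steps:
N = 19 (N = -6 + 25 = 19)
Z = 1/342 (Z = 1/(266 + 19*4) = 1/(266 + 76) = 1/342 ≈ 0.0029240)
(v + (-34 - 1*33))*Z = (-421 + (-34 - 1*33))*(1/342) = (-421 + (-34 - 33))*(1/342) = (-421 - 67)*(1/342) = -488*1/342 = -244/171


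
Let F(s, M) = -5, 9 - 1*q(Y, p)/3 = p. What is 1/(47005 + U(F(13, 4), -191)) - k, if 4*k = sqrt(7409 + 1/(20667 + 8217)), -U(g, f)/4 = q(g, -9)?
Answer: 1/46789 - sqrt(1545305243097)/57768 ≈ -21.519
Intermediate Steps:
q(Y, p) = 27 - 3*p
U(g, f) = -216 (U(g, f) = -4*(27 - 3*(-9)) = -4*(27 + 27) = -4*54 = -216)
k = sqrt(1545305243097)/57768 (k = sqrt(7409 + 1/(20667 + 8217))/4 = sqrt(7409 + 1/28884)/4 = sqrt(214001557/28884)/4 = (sqrt(1545305243097)/14442)/4 = sqrt(1545305243097)/57768 ≈ 21.519)
1/(47005 + U(F(13, 4), -191)) - k = 1/(47005 - 216) - sqrt(1545305243097)/57768 = 1/46789 - sqrt(1545305243097)/57768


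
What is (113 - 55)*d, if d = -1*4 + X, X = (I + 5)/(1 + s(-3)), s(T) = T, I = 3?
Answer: -464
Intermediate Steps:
X = -4 (X = (3 + 5)/(1 - 3) = 8/(-2) = 8*(-½) = -4)
d = -8 (d = -1*4 - 4 = -4 - 4 = -8)
(113 - 55)*d = (113 - 55)*(-8) = 58*(-8) = -464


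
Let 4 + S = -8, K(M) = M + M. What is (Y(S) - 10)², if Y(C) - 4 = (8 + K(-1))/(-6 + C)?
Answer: 361/9 ≈ 40.111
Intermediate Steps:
K(M) = 2*M
S = -12 (S = -4 - 8 = -12)
Y(C) = 4 + 6/(-6 + C) (Y(C) = 4 + (8 + 2*(-1))/(-6 + C) = 4 + (8 - 2)/(-6 + C) = 4 + 6/(-6 + C))
(Y(S) - 10)² = (2*(-9 + 2*(-12))/(-6 - 12) - 10)² = (2*(-9 - 24)/(-18) - 10)² = (2*(-1/18)*(-33) - 10)² = (11/3 - 10)² = (-19/3)² = 361/9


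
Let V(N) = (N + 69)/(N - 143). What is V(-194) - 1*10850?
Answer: -3656325/337 ≈ -10850.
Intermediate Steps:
V(N) = (69 + N)/(-143 + N)
V(-194) - 1*10850 = (69 - 194)/(-143 - 194) - 1*10850 = -125/(-337) - 10850 = -1/337*(-125) - 10850 = 125/337 - 10850 = -3656325/337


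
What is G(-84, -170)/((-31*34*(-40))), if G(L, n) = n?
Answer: -1/248 ≈ -0.0040323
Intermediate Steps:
G(-84, -170)/((-31*34*(-40))) = -170/(-31*34*(-40)) = -170/((-1054*(-40))) = -170/42160 = -170*1/42160 = -1/248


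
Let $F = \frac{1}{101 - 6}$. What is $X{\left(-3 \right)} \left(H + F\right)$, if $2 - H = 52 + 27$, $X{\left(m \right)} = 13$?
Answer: $- \frac{95082}{95} \approx -1000.9$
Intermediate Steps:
$F = \frac{1}{95} \approx 0.010526$
$H = -77$ ($H = 2 - \left(52 + 27\right) = 2 - 79 = -77$)
$X{\left(-3 \right)} \left(H + F\right) = 13 \left(-77 + \frac{1}{95}\right) = 13 \left(- \frac{7314}{95}\right) = - \frac{95082}{95}$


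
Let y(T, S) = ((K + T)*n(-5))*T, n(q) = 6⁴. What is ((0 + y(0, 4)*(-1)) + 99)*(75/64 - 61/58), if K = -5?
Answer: 22077/1856 ≈ 11.895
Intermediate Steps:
n(q) = 1296
y(T, S) = T*(-6480 + 1296*T) (y(T, S) = ((-5 + T)*1296)*T = (-6480 + 1296*T)*T = T*(-6480 + 1296*T))
((0 + y(0, 4)*(-1)) + 99)*(75/64 - 61/58) = ((0 + (1296*0*(-5 + 0))*(-1)) + 99)*(75/64 - 61/58) = ((0 + (1296*0*(-5))*(-1)) + 99)*(75*(1/64) - 61*1/58) = ((0 + 0*(-1)) + 99)*(75/64 - 61/58) = ((0 + 0) + 99)*(223/1856) = (0 + 99)*(223/1856) = 99*(223/1856) = 22077/1856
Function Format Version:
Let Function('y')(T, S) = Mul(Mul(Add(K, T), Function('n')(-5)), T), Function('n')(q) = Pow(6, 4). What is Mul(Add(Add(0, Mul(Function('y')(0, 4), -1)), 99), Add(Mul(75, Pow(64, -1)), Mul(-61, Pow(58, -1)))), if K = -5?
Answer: Rational(22077, 1856) ≈ 11.895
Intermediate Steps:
Function('n')(q) = 1296
Function('y')(T, S) = Mul(T, Add(-6480, Mul(1296, T))) (Function('y')(T, S) = Mul(Mul(Add(-5, T), 1296), T) = Mul(Add(-6480, Mul(1296, T)), T) = Mul(T, Add(-6480, Mul(1296, T))))
Mul(Add(Add(0, Mul(Function('y')(0, 4), -1)), 99), Add(Mul(75, Pow(64, -1)), Mul(-61, Pow(58, -1)))) = Mul(Add(Add(0, Mul(Mul(1296, 0, Add(-5, 0)), -1)), 99), Add(Mul(75, Pow(64, -1)), Mul(-61, Pow(58, -1)))) = Mul(Add(Add(0, Mul(Mul(1296, 0, -5), -1)), 99), Add(Mul(75, Rational(1, 64)), Mul(-61, Rational(1, 58)))) = Mul(Add(Add(0, Mul(0, -1)), 99), Add(Rational(75, 64), Rational(-61, 58))) = Mul(Add(Add(0, 0), 99), Rational(223, 1856)) = Mul(Add(0, 99), Rational(223, 1856)) = Mul(99, Rational(223, 1856)) = Rational(22077, 1856)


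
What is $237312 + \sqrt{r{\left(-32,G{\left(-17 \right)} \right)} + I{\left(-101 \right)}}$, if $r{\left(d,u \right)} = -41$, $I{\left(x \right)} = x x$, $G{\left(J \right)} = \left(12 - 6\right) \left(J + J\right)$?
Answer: $237312 + 4 \sqrt{635} \approx 2.3741 \cdot 10^{5}$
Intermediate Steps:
$G{\left(J \right)} = 12 J$ ($G{\left(J \right)} = 6 \cdot 2 J = 12 J$)
$I{\left(x \right)} = x^{2}$
$237312 + \sqrt{r{\left(-32,G{\left(-17 \right)} \right)} + I{\left(-101 \right)}} = 237312 + \sqrt{-41 + \left(-101\right)^{2}} = 237312 + \sqrt{-41 + 10201} = 237312 + \sqrt{10160} = 237312 + 4 \sqrt{635}$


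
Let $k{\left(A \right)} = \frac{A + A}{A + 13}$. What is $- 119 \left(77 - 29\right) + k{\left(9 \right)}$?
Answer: $- \frac{62823}{11} \approx -5711.2$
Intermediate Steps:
$k{\left(A \right)} = \frac{2 A}{13 + A}$
$- 119 \left(77 - 29\right) + k{\left(9 \right)} = - 119 \left(77 - 29\right) + 2 \cdot 9 \frac{1}{13 + 9} = \left(-119\right) 48 + 2 \cdot 9 \cdot \frac{1}{22} = -5712 + 2 \cdot 9 \cdot \frac{1}{22} = -5712 + \frac{9}{11} = - \frac{62823}{11}$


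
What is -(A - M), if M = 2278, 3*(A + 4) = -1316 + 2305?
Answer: 5857/3 ≈ 1952.3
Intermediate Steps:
A = 977/3 (A = -4 + (-1316 + 2305)/3 = -4 + (⅓)*989 = -4 + 989/3 = 977/3 ≈ 325.67)
-(A - M) = -(977/3 - 1*2278) = -(977/3 - 2278) = -1*(-5857/3) = 5857/3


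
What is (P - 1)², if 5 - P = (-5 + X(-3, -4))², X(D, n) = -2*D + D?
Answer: 0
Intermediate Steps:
X(D, n) = -D
P = 1 (P = 5 - (-5 - 1*(-3))² = 5 - (-5 + 3)² = 5 - 1*(-2)² = 5 - 1*4 = 5 - 4 = 1)
(P - 1)² = (1 - 1)² = 0² = 0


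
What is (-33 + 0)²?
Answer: 1089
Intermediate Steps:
(-33 + 0)² = (-33)² = 1089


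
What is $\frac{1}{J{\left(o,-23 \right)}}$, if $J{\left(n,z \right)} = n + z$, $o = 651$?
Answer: $\frac{1}{628} \approx 0.0015924$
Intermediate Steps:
$\frac{1}{J{\left(o,-23 \right)}} = \frac{1}{651 - 23} = \frac{1}{628}$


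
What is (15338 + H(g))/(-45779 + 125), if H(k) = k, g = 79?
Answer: -5139/15218 ≈ -0.33769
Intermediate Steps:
(15338 + H(g))/(-45779 + 125) = (15338 + 79)/(-45779 + 125) = 15417/(-45654) = 15417*(-1/45654) = -5139/15218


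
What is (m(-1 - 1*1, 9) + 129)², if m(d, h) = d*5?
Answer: 14161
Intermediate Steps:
m(d, h) = 5*d
(m(-1 - 1*1, 9) + 129)² = (5*(-1 - 1*1) + 129)² = (5*(-1 - 1) + 129)² = (5*(-2) + 129)² = (-10 + 129)² = 119² = 14161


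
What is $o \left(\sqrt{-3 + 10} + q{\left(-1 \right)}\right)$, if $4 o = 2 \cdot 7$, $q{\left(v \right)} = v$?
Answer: $- \frac{7}{2} + \frac{7 \sqrt{7}}{2} \approx 5.7601$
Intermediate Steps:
$o = \frac{7}{2}$ ($o = \frac{2 \cdot 7}{4} = \frac{1}{4} \cdot 14 = \frac{7}{2} \approx 3.5$)
$o \left(\sqrt{-3 + 10} + q{\left(-1 \right)}\right) = \frac{7 \left(\sqrt{-3 + 10} - 1\right)}{2} = \frac{7 \left(\sqrt{7} - 1\right)}{2} = \frac{7 \left(-1 + \sqrt{7}\right)}{2} = - \frac{7}{2} + \frac{7 \sqrt{7}}{2}$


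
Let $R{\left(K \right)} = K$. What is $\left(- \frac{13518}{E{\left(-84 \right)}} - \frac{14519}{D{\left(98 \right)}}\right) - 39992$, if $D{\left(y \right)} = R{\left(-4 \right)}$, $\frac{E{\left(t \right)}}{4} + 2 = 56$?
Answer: $- \frac{218549}{6} \approx -36425.0$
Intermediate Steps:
$E{\left(t \right)} = 216$ ($E{\left(t \right)} = -8 + 4 \cdot 56 = -8 + 224 = 216$)
$D{\left(y \right)} = -4$
$\left(- \frac{13518}{E{\left(-84 \right)}} - \frac{14519}{D{\left(98 \right)}}\right) - 39992 = \left(- \frac{13518}{216} - \frac{14519}{-4}\right) - 39992 = \left(\left(-13518\right) \frac{1}{216} - - \frac{14519}{4}\right) - 39992 = \left(- \frac{751}{12} + \frac{14519}{4}\right) - 39992 = \frac{21403}{6} - 39992 = - \frac{218549}{6}$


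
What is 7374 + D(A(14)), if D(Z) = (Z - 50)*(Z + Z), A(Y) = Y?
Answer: 6366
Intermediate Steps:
D(Z) = 2*Z*(-50 + Z) (D(Z) = (-50 + Z)*(2*Z) = 2*Z*(-50 + Z))
7374 + D(A(14)) = 7374 + 2*14*(-50 + 14) = 7374 + 2*14*(-36) = 7374 - 1008 = 6366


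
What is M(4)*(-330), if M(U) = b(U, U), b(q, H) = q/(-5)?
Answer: 264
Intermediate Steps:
b(q, H) = -q/5 (b(q, H) = q*(-⅕) = -q/5)
M(U) = -U/5
M(4)*(-330) = -⅕*4*(-330) = -⅘*(-330) = 264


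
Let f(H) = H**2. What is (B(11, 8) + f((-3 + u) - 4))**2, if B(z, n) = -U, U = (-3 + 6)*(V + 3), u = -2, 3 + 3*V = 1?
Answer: 5476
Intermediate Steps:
V = -2/3 (V = -1 + (1/3)*1 = -1 + 1/3 = -2/3 ≈ -0.66667)
U = 7 (U = (-3 + 6)*(-2/3 + 3) = 3*(7/3) = 7)
B(z, n) = -7 (B(z, n) = -1*7 = -7)
(B(11, 8) + f((-3 + u) - 4))**2 = (-7 + ((-3 - 2) - 4)**2)**2 = (-7 + (-5 - 4)**2)**2 = (-7 + (-9)**2)**2 = (-7 + 81)**2 = 74**2 = 5476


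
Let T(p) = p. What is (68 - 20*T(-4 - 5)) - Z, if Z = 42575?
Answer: -42327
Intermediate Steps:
(68 - 20*T(-4 - 5)) - Z = (68 - 20*(-4 - 5)) - 1*42575 = (68 - 20*(-9)) - 42575 = (68 + 180) - 42575 = 248 - 42575 = -42327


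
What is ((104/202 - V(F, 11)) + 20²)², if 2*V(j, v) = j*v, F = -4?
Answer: 1821070276/10201 ≈ 1.7852e+5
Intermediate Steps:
V(j, v) = j*v/2 (V(j, v) = (j*v)/2 = j*v/2)
((104/202 - V(F, 11)) + 20²)² = ((104/202 - (-4)*11/2) + 20²)² = ((104*(1/202) - 1*(-22)) + 400)² = ((52/101 + 22) + 400)² = (2274/101 + 400)² = (42674/101)² = 1821070276/10201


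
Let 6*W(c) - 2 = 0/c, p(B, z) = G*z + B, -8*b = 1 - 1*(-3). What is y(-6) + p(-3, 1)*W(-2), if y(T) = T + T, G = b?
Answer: -79/6 ≈ -13.167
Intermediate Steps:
b = -1/2 (b = -(1 - 1*(-3))/8 = -(1 + 3)/8 = -1/8*4 = -1/2 ≈ -0.50000)
G = -1/2 ≈ -0.50000
y(T) = 2*T
p(B, z) = B - z/2 (p(B, z) = -z/2 + B = B - z/2)
W(c) = 1/3 (W(c) = 1/3 + (0/c)/6 = 1/3 + (1/6)*0 = 1/3 + 0 = 1/3)
y(-6) + p(-3, 1)*W(-2) = 2*(-6) + (-3 - 1/2*1)*(1/3) = -12 + (-3 - 1/2)*(1/3) = -12 - 7/2*1/3 = -12 - 7/6 = -79/6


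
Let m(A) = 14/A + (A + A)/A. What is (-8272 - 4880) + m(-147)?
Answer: -276152/21 ≈ -13150.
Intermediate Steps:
m(A) = 2 + 14/A (m(A) = 14/A + (2*A)/A = 14/A + 2 = 2 + 14/A)
(-8272 - 4880) + m(-147) = (-8272 - 4880) + (2 + 14/(-147)) = -13152 + (2 + 14*(-1/147)) = -13152 + (2 - 2/21) = -13152 + 40/21 = -276152/21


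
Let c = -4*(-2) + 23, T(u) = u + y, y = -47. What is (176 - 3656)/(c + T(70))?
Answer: -580/9 ≈ -64.444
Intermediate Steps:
T(u) = -47 + u (T(u) = u - 47 = -47 + u)
c = 31 (c = 8 + 23 = 31)
(176 - 3656)/(c + T(70)) = (176 - 3656)/(31 + (-47 + 70)) = -3480/(31 + 23) = -3480/54 = -3480*1/54 = -580/9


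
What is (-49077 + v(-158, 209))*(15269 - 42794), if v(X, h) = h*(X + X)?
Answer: 3168705525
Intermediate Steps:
v(X, h) = 2*X*h (v(X, h) = h*(2*X) = 2*X*h)
(-49077 + v(-158, 209))*(15269 - 42794) = (-49077 + 2*(-158)*209)*(15269 - 42794) = (-49077 - 66044)*(-27525) = -115121*(-27525) = 3168705525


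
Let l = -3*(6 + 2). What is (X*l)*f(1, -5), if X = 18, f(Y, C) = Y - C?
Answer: -2592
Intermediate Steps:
l = -24 (l = -3*8 = -24)
(X*l)*f(1, -5) = (18*(-24))*(1 - 1*(-5)) = -432*(1 + 5) = -432*6 = -2592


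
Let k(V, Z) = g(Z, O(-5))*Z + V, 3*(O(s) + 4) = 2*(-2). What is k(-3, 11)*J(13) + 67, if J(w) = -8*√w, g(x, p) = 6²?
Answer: 67 - 3144*√13 ≈ -11269.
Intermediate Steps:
O(s) = -16/3 (O(s) = -4 + (2*(-2))/3 = -4 + (⅓)*(-4) = -4 - 4/3 = -16/3)
g(x, p) = 36
k(V, Z) = V + 36*Z (k(V, Z) = 36*Z + V = V + 36*Z)
k(-3, 11)*J(13) + 67 = (-3 + 36*11)*(-8*√13) + 67 = (-3 + 396)*(-8*√13) + 67 = 393*(-8*√13) + 67 = -3144*√13 + 67 = 67 - 3144*√13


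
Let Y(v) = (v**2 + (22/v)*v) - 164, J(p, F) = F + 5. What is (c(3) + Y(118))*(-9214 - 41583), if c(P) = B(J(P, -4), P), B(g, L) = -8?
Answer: -699677878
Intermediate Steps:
J(p, F) = 5 + F
Y(v) = -142 + v**2 (Y(v) = (v**2 + 22) - 164 = (22 + v**2) - 164 = -142 + v**2)
c(P) = -8
(c(3) + Y(118))*(-9214 - 41583) = (-8 + (-142 + 118**2))*(-9214 - 41583) = (-8 + (-142 + 13924))*(-50797) = (-8 + 13782)*(-50797) = 13774*(-50797) = -699677878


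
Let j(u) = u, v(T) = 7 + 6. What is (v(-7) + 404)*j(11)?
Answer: 4587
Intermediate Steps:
v(T) = 13
(v(-7) + 404)*j(11) = (13 + 404)*11 = 417*11 = 4587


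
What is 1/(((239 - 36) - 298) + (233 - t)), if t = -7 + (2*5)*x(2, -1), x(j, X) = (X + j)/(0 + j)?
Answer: 1/140 ≈ 0.0071429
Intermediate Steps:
x(j, X) = (X + j)/j
t = -2 (t = -7 + (2*5)*((-1 + 2)/2) = -7 + 10*((1/2)*1) = -7 + 10*(1/2) = -7 + 5 = -2)
1/(((239 - 36) - 298) + (233 - t)) = 1/(((239 - 36) - 298) + (233 - 1*(-2))) = 1/((203 - 298) + (233 + 2)) = 1/(-95 + 235) = 1/140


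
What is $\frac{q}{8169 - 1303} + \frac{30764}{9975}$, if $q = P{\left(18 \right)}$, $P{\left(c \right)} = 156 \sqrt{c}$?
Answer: $\frac{30764}{9975} + \frac{234 \sqrt{2}}{3433} \approx 3.1805$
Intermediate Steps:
$q = 468 \sqrt{2}$ ($q = 156 \sqrt{18} = 156 \cdot 3 \sqrt{2} = 468 \sqrt{2} \approx 661.85$)
$\frac{q}{8169 - 1303} + \frac{30764}{9975} = \frac{468 \sqrt{2}}{8169 - 1303} + \frac{30764}{9975} = \frac{468 \sqrt{2}}{6866} + 30764 \cdot \frac{1}{9975} = 468 \sqrt{2} \cdot \frac{1}{6866} + \frac{30764}{9975} = \frac{234 \sqrt{2}}{3433} + \frac{30764}{9975} = \frac{30764}{9975} + \frac{234 \sqrt{2}}{3433}$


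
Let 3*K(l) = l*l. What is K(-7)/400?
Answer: 49/1200 ≈ 0.040833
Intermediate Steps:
K(l) = l²/3 (K(l) = (l*l)/3 = l²/3)
K(-7)/400 = ((⅓)*(-7)²)/400 = ((⅓)*49)*(1/400) = (49/3)*(1/400) = 49/1200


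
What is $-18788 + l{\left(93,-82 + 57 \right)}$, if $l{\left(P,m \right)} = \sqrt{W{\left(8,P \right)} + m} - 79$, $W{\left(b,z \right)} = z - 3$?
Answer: $-18867 + \sqrt{65} \approx -18859.0$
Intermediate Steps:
$W{\left(b,z \right)} = -3 + z$
$l{\left(P,m \right)} = -79 + \sqrt{-3 + P + m}$ ($l{\left(P,m \right)} = \sqrt{\left(-3 + P\right) + m} - 79 = \sqrt{-3 + P + m} - 79 = -79 + \sqrt{-3 + P + m}$)
$-18788 + l{\left(93,-82 + 57 \right)} = -18788 - \left(79 - \sqrt{-3 + 93 + \left(-82 + 57\right)}\right) = -18788 - \left(79 - \sqrt{-3 + 93 - 25}\right) = -18788 - \left(79 - \sqrt{65}\right) = -18867 + \sqrt{65}$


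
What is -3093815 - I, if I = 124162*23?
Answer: -5949541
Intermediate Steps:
I = 2855726
-3093815 - I = -3093815 - 1*2855726 = -3093815 - 2855726 = -5949541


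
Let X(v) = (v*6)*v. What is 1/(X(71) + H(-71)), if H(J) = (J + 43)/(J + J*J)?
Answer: 355/10737328 ≈ 3.3062e-5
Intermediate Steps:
H(J) = (43 + J)/(J + J²)
X(v) = 6*v² (X(v) = (6*v)*v = 6*v²)
1/(X(71) + H(-71)) = 1/(6*71² + (43 - 71)/((-71)*(1 - 71))) = 1/(6*5041 - 1/71*(-28)/(-70)) = 1/(30246 - 1/71*(-1/70)*(-28)) = 1/(30246 - 2/355) = 1/(10737328/355) = 355/10737328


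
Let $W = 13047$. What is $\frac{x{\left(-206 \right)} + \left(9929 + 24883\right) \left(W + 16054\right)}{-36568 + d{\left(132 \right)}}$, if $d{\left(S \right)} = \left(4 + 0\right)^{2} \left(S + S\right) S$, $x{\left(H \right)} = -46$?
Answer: $\frac{506531983}{260500} \approx 1944.5$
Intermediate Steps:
$d{\left(S \right)} = 32 S^{2}$ ($d{\left(S \right)} = 4^{2} \cdot 2 S S = 16 \cdot 2 S S = 32 S S = 32 S^{2}$)
$\frac{x{\left(-206 \right)} + \left(9929 + 24883\right) \left(W + 16054\right)}{-36568 + d{\left(132 \right)}} = \frac{-46 + \left(9929 + 24883\right) \left(13047 + 16054\right)}{-36568 + 32 \cdot 132^{2}} = \frac{-46 + 34812 \cdot 29101}{-36568 + 32 \cdot 17424} = \frac{-46 + 1013064012}{-36568 + 557568} = \frac{1013063966}{521000} = 1013063966 \cdot \frac{1}{521000} = \frac{506531983}{260500}$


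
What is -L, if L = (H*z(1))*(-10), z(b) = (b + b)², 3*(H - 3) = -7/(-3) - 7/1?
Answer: 520/9 ≈ 57.778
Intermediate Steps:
H = 13/9 (H = 3 + (-7/(-3) - 7/1)/3 = 3 + (-7*(-⅓) - 7*1)/3 = 3 + (7/3 - 7)/3 = 3 + (⅓)*(-14/3) = 3 - 14/9 = 13/9 ≈ 1.4444)
z(b) = 4*b² (z(b) = (2*b)² = 4*b²)
L = -520/9 (L = (13*(4*1²)/9)*(-10) = (13*(4*1)/9)*(-10) = ((13/9)*4)*(-10) = (52/9)*(-10) = -520/9 ≈ -57.778)
-L = -1*(-520/9) = 520/9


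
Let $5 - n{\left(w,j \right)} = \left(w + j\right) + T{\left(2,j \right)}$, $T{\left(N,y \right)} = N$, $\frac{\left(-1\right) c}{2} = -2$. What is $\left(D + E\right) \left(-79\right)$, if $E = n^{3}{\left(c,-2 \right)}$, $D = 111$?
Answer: $-8848$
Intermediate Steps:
$c = 4$ ($c = \left(-2\right) \left(-2\right) = 4$)
$n{\left(w,j \right)} = 3 - j - w$ ($n{\left(w,j \right)} = 5 - \left(\left(w + j\right) + 2\right) = 5 - \left(\left(j + w\right) + 2\right) = 5 - \left(2 + j + w\right) = 3 - j - w$)
$E = 1$ ($E = \left(3 - -2 - 4\right)^{3} = \left(3 + 2 - 4\right)^{3} = 1^{3} = 1$)
$\left(D + E\right) \left(-79\right) = \left(111 + 1\right) \left(-79\right) = 112 \left(-79\right) = -8848$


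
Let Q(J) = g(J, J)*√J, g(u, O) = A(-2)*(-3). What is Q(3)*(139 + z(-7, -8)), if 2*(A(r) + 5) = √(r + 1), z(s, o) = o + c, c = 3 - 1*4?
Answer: 195*√3*(10 - I) ≈ 3377.5 - 337.75*I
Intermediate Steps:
c = -1 (c = 3 - 4 = -1)
z(s, o) = -1 + o (z(s, o) = o - 1 = -1 + o)
A(r) = -5 + √(1 + r)/2 (A(r) = -5 + √(r + 1)/2 = -5 + √(1 + r)/2)
g(u, O) = 15 - 3*I/2 (g(u, O) = (-5 + √(1 - 2)/2)*(-3) = (-5 + √(-1)/2)*(-3) = (-5 + I/2)*(-3) = 15 - 3*I/2)
Q(J) = √J*(15 - 3*I/2) (Q(J) = (15 - 3*I/2)*√J = √J*(15 - 3*I/2))
Q(3)*(139 + z(-7, -8)) = (3*√3*(10 - I)/2)*(139 + (-1 - 8)) = (3*√3*(10 - I)/2)*(139 - 9) = (3*√3*(10 - I)/2)*130 = 195*√3*(10 - I)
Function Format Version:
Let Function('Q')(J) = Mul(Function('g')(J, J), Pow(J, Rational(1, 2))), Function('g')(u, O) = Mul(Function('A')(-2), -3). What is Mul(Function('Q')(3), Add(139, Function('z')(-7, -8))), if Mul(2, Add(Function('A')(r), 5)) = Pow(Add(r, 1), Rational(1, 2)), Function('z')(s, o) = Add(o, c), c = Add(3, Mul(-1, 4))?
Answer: Mul(195, Pow(3, Rational(1, 2)), Add(10, Mul(-1, I))) ≈ Add(3377.5, Mul(-337.75, I))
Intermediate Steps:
c = -1 (c = Add(3, -4) = -1)
Function('z')(s, o) = Add(-1, o) (Function('z')(s, o) = Add(o, -1) = Add(-1, o))
Function('A')(r) = Add(-5, Mul(Rational(1, 2), Pow(Add(1, r), Rational(1, 2)))) (Function('A')(r) = Add(-5, Mul(Rational(1, 2), Pow(Add(r, 1), Rational(1, 2)))) = Add(-5, Mul(Rational(1, 2), Pow(Add(1, r), Rational(1, 2)))))
Function('g')(u, O) = Add(15, Mul(Rational(-3, 2), I)) (Function('g')(u, O) = Mul(Add(-5, Mul(Rational(1, 2), Pow(Add(1, -2), Rational(1, 2)))), -3) = Mul(Add(-5, Mul(Rational(1, 2), Pow(-1, Rational(1, 2)))), -3) = Mul(Add(-5, Mul(Rational(1, 2), I)), -3) = Add(15, Mul(Rational(-3, 2), I)))
Function('Q')(J) = Mul(Pow(J, Rational(1, 2)), Add(15, Mul(Rational(-3, 2), I))) (Function('Q')(J) = Mul(Add(15, Mul(Rational(-3, 2), I)), Pow(J, Rational(1, 2))) = Mul(Pow(J, Rational(1, 2)), Add(15, Mul(Rational(-3, 2), I))))
Mul(Function('Q')(3), Add(139, Function('z')(-7, -8))) = Mul(Mul(Rational(3, 2), Pow(3, Rational(1, 2)), Add(10, Mul(-1, I))), Add(139, Add(-1, -8))) = Mul(Mul(Rational(3, 2), Pow(3, Rational(1, 2)), Add(10, Mul(-1, I))), Add(139, -9)) = Mul(Mul(Rational(3, 2), Pow(3, Rational(1, 2)), Add(10, Mul(-1, I))), 130) = Mul(195, Pow(3, Rational(1, 2)), Add(10, Mul(-1, I)))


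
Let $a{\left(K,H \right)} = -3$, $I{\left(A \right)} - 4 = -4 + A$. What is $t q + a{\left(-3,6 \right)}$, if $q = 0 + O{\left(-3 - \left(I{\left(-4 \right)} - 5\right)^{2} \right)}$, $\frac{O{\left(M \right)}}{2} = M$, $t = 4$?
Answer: $-675$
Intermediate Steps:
$I{\left(A \right)} = A$ ($I{\left(A \right)} = 4 + \left(-4 + A\right) = A$)
$O{\left(M \right)} = 2 M$
$q = -168$ ($q = 0 + 2 \left(-3 - \left(-4 - 5\right)^{2}\right) = 0 + 2 \left(-3 - \left(-9\right)^{2}\right) = 0 + 2 \left(-3 - 81\right) = 0 + 2 \left(-84\right) = 0 - 168 = -168$)
$t q + a{\left(-3,6 \right)} = 4 \left(-168\right) - 3 = -672 - 3 = -675$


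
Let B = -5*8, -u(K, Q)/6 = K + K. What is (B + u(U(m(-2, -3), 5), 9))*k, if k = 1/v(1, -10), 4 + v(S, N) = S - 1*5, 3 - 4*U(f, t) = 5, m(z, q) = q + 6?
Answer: 17/4 ≈ 4.2500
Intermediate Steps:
m(z, q) = 6 + q
U(f, t) = -½ (U(f, t) = ¾ - ¼*5 = ¾ - 5/4 = -½)
v(S, N) = -9 + S (v(S, N) = -4 + (S - 1*5) = -4 + (S - 5) = -4 + (-5 + S) = -9 + S)
u(K, Q) = -12*K (u(K, Q) = -6*(K + K) = -12*K)
B = -40
k = -⅛ (k = 1/(-9 + 1) = 1/(-8) = -⅛ ≈ -0.12500)
(B + u(U(m(-2, -3), 5), 9))*k = (-40 - 12*(-½))*(-⅛) = (-40 + 6)*(-⅛) = -34*(-⅛) = 17/4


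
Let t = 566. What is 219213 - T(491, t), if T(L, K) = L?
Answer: 218722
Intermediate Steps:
219213 - T(491, t) = 219213 - 1*491 = 219213 - 491 = 218722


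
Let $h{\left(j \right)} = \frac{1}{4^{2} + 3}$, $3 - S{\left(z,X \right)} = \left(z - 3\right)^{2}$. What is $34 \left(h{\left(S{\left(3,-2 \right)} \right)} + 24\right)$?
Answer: $\frac{15538}{19} \approx 817.79$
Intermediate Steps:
$S{\left(z,X \right)} = 3 - \left(-3 + z\right)^{2}$ ($S{\left(z,X \right)} = 3 - \left(z - 3\right)^{2} = 3 - \left(-3 + z\right)^{2}$)
$h{\left(j \right)} = \frac{1}{19}$ ($h{\left(j \right)} = \frac{1}{16 + 3} = \frac{1}{19}$)
$34 \left(h{\left(S{\left(3,-2 \right)} \right)} + 24\right) = 34 \left(\frac{1}{19} + 24\right) = 34 \cdot \frac{457}{19} = \frac{15538}{19}$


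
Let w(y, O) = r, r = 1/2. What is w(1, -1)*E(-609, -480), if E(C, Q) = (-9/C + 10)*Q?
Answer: -487920/203 ≈ -2403.5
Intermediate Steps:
r = ½ (r = 1*(½) = ½ ≈ 0.50000)
w(y, O) = ½
E(C, Q) = Q*(10 - 9/C) (E(C, Q) = (10 - 9/C)*Q = Q*(10 - 9/C))
w(1, -1)*E(-609, -480) = (-480*(-9 + 10*(-609))/(-609))/2 = (-480*(-1/609)*(-9 - 6090))/2 = (-480*(-1/609)*(-6099))/2 = (½)*(-975840/203) = -487920/203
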